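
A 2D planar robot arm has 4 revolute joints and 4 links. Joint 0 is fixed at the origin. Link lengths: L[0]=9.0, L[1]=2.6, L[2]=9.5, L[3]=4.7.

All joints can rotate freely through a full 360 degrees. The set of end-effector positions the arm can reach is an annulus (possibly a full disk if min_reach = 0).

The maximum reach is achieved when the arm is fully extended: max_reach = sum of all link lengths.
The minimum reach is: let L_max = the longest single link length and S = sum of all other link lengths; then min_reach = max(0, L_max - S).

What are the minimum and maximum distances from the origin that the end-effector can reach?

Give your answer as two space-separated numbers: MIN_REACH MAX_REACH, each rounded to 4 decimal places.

Link lengths: [9.0, 2.6, 9.5, 4.7]
max_reach = 9 + 2.6 + 9.5 + 4.7 = 25.8
L_max = max([9.0, 2.6, 9.5, 4.7]) = 9.5
S (sum of others) = 25.8 - 9.5 = 16.3
min_reach = max(0, 9.5 - 16.3) = max(0, -6.8) = 0

Answer: 0.0000 25.8000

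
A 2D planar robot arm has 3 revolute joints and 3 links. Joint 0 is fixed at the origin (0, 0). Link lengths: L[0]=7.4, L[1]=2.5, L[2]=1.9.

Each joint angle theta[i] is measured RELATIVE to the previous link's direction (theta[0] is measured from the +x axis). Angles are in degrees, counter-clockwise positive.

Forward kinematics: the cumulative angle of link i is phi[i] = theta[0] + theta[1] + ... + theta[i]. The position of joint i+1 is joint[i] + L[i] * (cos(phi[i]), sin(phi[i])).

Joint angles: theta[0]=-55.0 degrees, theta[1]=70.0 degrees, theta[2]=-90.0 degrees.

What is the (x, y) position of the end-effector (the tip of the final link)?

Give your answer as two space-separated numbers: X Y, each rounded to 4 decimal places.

joint[0] = (0.0000, 0.0000)  (base)
link 0: phi[0] = -55 = -55 deg
  cos(-55 deg) = 0.5736, sin(-55 deg) = -0.8192
  joint[1] = (0.0000, 0.0000) + 7.4 * (0.5736, -0.8192) = (0.0000 + 4.2445, 0.0000 + -6.0617) = (4.2445, -6.0617)
link 1: phi[1] = -55 + 70 = 15 deg
  cos(15 deg) = 0.9659, sin(15 deg) = 0.2588
  joint[2] = (4.2445, -6.0617) + 2.5 * (0.9659, 0.2588) = (4.2445 + 2.4148, -6.0617 + 0.6470) = (6.6593, -5.4147)
link 2: phi[2] = -55 + 70 + -90 = -75 deg
  cos(-75 deg) = 0.2588, sin(-75 deg) = -0.9659
  joint[3] = (6.6593, -5.4147) + 1.9 * (0.2588, -0.9659) = (6.6593 + 0.4918, -5.4147 + -1.8353) = (7.1510, -7.2499)
End effector: (7.1510, -7.2499)

Answer: 7.1510 -7.2499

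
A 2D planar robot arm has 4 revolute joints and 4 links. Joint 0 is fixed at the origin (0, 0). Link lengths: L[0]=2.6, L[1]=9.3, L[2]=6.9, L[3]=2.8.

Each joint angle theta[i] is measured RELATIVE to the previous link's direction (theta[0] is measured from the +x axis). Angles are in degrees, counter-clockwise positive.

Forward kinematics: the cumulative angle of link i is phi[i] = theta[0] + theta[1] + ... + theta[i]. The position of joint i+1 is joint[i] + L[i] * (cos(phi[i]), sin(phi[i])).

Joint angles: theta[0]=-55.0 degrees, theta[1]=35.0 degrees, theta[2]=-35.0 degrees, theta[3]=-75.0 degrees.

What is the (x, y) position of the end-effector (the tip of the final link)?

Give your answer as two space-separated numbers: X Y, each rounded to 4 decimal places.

joint[0] = (0.0000, 0.0000)  (base)
link 0: phi[0] = -55 = -55 deg
  cos(-55 deg) = 0.5736, sin(-55 deg) = -0.8192
  joint[1] = (0.0000, 0.0000) + 2.6 * (0.5736, -0.8192) = (0.0000 + 1.4913, 0.0000 + -2.1298) = (1.4913, -2.1298)
link 1: phi[1] = -55 + 35 = -20 deg
  cos(-20 deg) = 0.9397, sin(-20 deg) = -0.3420
  joint[2] = (1.4913, -2.1298) + 9.3 * (0.9397, -0.3420) = (1.4913 + 8.7391, -2.1298 + -3.1808) = (10.2304, -5.3106)
link 2: phi[2] = -55 + 35 + -35 = -55 deg
  cos(-55 deg) = 0.5736, sin(-55 deg) = -0.8192
  joint[3] = (10.2304, -5.3106) + 6.9 * (0.5736, -0.8192) = (10.2304 + 3.9577, -5.3106 + -5.6521) = (14.1881, -10.9627)
link 3: phi[3] = -55 + 35 + -35 + -75 = -130 deg
  cos(-130 deg) = -0.6428, sin(-130 deg) = -0.7660
  joint[4] = (14.1881, -10.9627) + 2.8 * (-0.6428, -0.7660) = (14.1881 + -1.7998, -10.9627 + -2.1449) = (12.3883, -13.1077)
End effector: (12.3883, -13.1077)

Answer: 12.3883 -13.1077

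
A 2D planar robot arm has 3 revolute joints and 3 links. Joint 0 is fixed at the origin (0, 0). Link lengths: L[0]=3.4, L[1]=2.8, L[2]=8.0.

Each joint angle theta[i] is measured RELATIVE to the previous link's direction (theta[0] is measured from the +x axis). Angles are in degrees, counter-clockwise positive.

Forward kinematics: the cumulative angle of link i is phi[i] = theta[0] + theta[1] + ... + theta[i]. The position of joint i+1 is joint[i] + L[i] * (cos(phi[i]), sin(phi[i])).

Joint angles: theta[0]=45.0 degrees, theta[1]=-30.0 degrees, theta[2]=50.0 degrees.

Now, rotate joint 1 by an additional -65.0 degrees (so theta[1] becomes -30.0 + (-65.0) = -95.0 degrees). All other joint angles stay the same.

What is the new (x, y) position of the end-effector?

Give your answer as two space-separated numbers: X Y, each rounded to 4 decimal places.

joint[0] = (0.0000, 0.0000)  (base)
link 0: phi[0] = 45 = 45 deg
  cos(45 deg) = 0.7071, sin(45 deg) = 0.7071
  joint[1] = (0.0000, 0.0000) + 3.4 * (0.7071, 0.7071) = (0.0000 + 2.4042, 0.0000 + 2.4042) = (2.4042, 2.4042)
link 1: phi[1] = 45 + -95 = -50 deg
  cos(-50 deg) = 0.6428, sin(-50 deg) = -0.7660
  joint[2] = (2.4042, 2.4042) + 2.8 * (0.6428, -0.7660) = (2.4042 + 1.7998, 2.4042 + -2.1449) = (4.2040, 0.2592)
link 2: phi[2] = 45 + -95 + 50 = 0 deg
  cos(0 deg) = 1.0000, sin(0 deg) = 0.0000
  joint[3] = (4.2040, 0.2592) + 8 * (1.0000, 0.0000) = (4.2040 + 8.0000, 0.2592 + 0.0000) = (12.2040, 0.2592)
End effector: (12.2040, 0.2592)

Answer: 12.2040 0.2592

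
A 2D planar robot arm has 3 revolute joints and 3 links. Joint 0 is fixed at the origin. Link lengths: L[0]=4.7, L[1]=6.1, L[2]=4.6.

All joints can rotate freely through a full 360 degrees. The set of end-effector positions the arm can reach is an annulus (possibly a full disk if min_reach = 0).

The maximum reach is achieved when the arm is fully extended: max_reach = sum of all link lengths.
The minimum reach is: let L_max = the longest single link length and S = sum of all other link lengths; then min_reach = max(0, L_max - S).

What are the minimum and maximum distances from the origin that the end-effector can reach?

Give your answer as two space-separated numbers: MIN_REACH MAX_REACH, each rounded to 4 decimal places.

Link lengths: [4.7, 6.1, 4.6]
max_reach = 4.7 + 6.1 + 4.6 = 15.4
L_max = max([4.7, 6.1, 4.6]) = 6.1
S (sum of others) = 15.4 - 6.1 = 9.3
min_reach = max(0, 6.1 - 9.3) = max(0, -3.2) = 0

Answer: 0.0000 15.4000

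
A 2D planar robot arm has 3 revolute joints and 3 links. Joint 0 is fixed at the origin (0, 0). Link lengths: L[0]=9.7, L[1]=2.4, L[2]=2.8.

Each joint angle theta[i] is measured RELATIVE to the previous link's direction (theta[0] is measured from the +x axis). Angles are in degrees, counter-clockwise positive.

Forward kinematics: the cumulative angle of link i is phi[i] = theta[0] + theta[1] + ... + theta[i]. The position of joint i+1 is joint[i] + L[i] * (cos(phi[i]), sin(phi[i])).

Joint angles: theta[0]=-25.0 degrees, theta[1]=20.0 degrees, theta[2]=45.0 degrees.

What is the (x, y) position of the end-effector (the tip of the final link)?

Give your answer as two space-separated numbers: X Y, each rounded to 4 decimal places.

Answer: 13.3270 -2.5088

Derivation:
joint[0] = (0.0000, 0.0000)  (base)
link 0: phi[0] = -25 = -25 deg
  cos(-25 deg) = 0.9063, sin(-25 deg) = -0.4226
  joint[1] = (0.0000, 0.0000) + 9.7 * (0.9063, -0.4226) = (0.0000 + 8.7912, 0.0000 + -4.0994) = (8.7912, -4.0994)
link 1: phi[1] = -25 + 20 = -5 deg
  cos(-5 deg) = 0.9962, sin(-5 deg) = -0.0872
  joint[2] = (8.7912, -4.0994) + 2.4 * (0.9962, -0.0872) = (8.7912 + 2.3909, -4.0994 + -0.2092) = (11.1821, -4.3086)
link 2: phi[2] = -25 + 20 + 45 = 40 deg
  cos(40 deg) = 0.7660, sin(40 deg) = 0.6428
  joint[3] = (11.1821, -4.3086) + 2.8 * (0.7660, 0.6428) = (11.1821 + 2.1449, -4.3086 + 1.7998) = (13.3270, -2.5088)
End effector: (13.3270, -2.5088)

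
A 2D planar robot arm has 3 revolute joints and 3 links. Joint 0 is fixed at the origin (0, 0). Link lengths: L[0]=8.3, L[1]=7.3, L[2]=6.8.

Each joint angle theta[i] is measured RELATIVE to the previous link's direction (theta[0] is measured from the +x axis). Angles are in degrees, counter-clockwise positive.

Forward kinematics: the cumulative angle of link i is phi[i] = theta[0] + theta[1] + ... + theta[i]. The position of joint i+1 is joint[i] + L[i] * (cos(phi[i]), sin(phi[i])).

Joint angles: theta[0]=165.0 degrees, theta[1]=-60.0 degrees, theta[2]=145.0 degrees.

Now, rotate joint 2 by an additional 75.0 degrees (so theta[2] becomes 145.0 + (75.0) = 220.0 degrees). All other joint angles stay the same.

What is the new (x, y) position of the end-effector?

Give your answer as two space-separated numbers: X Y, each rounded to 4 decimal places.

Answer: -4.3363 5.2991

Derivation:
joint[0] = (0.0000, 0.0000)  (base)
link 0: phi[0] = 165 = 165 deg
  cos(165 deg) = -0.9659, sin(165 deg) = 0.2588
  joint[1] = (0.0000, 0.0000) + 8.3 * (-0.9659, 0.2588) = (0.0000 + -8.0172, 0.0000 + 2.1482) = (-8.0172, 2.1482)
link 1: phi[1] = 165 + -60 = 105 deg
  cos(105 deg) = -0.2588, sin(105 deg) = 0.9659
  joint[2] = (-8.0172, 2.1482) + 7.3 * (-0.2588, 0.9659) = (-8.0172 + -1.8894, 2.1482 + 7.0513) = (-9.9066, 9.1995)
link 2: phi[2] = 165 + -60 + 220 = 325 deg
  cos(325 deg) = 0.8192, sin(325 deg) = -0.5736
  joint[3] = (-9.9066, 9.1995) + 6.8 * (0.8192, -0.5736) = (-9.9066 + 5.5702, 9.1995 + -3.9003) = (-4.3363, 5.2991)
End effector: (-4.3363, 5.2991)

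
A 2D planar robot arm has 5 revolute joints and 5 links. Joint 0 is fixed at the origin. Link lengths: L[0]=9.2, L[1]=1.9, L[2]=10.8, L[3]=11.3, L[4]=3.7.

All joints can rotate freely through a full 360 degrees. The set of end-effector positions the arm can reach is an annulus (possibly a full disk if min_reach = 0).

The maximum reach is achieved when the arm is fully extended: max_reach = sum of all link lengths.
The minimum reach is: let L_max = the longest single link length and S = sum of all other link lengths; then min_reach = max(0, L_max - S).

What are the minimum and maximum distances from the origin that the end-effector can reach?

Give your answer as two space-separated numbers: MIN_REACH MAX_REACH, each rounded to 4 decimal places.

Link lengths: [9.2, 1.9, 10.8, 11.3, 3.7]
max_reach = 9.2 + 1.9 + 10.8 + 11.3 + 3.7 = 36.9
L_max = max([9.2, 1.9, 10.8, 11.3, 3.7]) = 11.3
S (sum of others) = 36.9 - 11.3 = 25.6
min_reach = max(0, 11.3 - 25.6) = max(0, -14.3) = 0

Answer: 0.0000 36.9000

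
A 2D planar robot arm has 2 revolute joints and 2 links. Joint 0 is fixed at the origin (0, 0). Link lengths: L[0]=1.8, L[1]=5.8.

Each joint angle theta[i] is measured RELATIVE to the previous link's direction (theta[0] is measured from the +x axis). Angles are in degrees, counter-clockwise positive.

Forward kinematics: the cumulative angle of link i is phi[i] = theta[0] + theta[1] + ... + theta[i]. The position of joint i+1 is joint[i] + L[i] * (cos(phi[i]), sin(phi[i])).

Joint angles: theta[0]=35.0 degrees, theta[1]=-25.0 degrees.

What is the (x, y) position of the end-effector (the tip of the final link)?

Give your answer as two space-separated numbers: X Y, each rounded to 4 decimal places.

joint[0] = (0.0000, 0.0000)  (base)
link 0: phi[0] = 35 = 35 deg
  cos(35 deg) = 0.8192, sin(35 deg) = 0.5736
  joint[1] = (0.0000, 0.0000) + 1.8 * (0.8192, 0.5736) = (0.0000 + 1.4745, 0.0000 + 1.0324) = (1.4745, 1.0324)
link 1: phi[1] = 35 + -25 = 10 deg
  cos(10 deg) = 0.9848, sin(10 deg) = 0.1736
  joint[2] = (1.4745, 1.0324) + 5.8 * (0.9848, 0.1736) = (1.4745 + 5.7119, 1.0324 + 1.0072) = (7.1864, 2.0396)
End effector: (7.1864, 2.0396)

Answer: 7.1864 2.0396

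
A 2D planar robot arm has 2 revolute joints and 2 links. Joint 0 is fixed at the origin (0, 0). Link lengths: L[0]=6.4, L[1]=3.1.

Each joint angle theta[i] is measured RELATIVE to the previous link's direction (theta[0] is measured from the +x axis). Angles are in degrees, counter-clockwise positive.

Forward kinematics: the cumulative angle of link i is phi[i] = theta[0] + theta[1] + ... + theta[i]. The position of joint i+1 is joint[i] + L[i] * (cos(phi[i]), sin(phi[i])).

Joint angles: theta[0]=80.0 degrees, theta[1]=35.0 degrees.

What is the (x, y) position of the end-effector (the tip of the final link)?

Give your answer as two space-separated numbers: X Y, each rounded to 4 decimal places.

joint[0] = (0.0000, 0.0000)  (base)
link 0: phi[0] = 80 = 80 deg
  cos(80 deg) = 0.1736, sin(80 deg) = 0.9848
  joint[1] = (0.0000, 0.0000) + 6.4 * (0.1736, 0.9848) = (0.0000 + 1.1113, 0.0000 + 6.3028) = (1.1113, 6.3028)
link 1: phi[1] = 80 + 35 = 115 deg
  cos(115 deg) = -0.4226, sin(115 deg) = 0.9063
  joint[2] = (1.1113, 6.3028) + 3.1 * (-0.4226, 0.9063) = (1.1113 + -1.3101, 6.3028 + 2.8096) = (-0.1988, 9.1123)
End effector: (-0.1988, 9.1123)

Answer: -0.1988 9.1123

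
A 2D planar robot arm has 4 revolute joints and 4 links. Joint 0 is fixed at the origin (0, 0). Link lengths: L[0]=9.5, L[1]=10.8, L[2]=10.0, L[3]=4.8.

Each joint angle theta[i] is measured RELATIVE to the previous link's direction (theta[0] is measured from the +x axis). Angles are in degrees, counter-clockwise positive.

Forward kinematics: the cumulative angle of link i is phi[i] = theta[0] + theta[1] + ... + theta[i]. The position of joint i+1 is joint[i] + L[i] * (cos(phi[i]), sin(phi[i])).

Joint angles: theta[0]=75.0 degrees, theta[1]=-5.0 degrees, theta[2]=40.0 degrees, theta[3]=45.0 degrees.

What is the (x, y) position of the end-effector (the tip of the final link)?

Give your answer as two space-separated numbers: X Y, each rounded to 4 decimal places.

joint[0] = (0.0000, 0.0000)  (base)
link 0: phi[0] = 75 = 75 deg
  cos(75 deg) = 0.2588, sin(75 deg) = 0.9659
  joint[1] = (0.0000, 0.0000) + 9.5 * (0.2588, 0.9659) = (0.0000 + 2.4588, 0.0000 + 9.1763) = (2.4588, 9.1763)
link 1: phi[1] = 75 + -5 = 70 deg
  cos(70 deg) = 0.3420, sin(70 deg) = 0.9397
  joint[2] = (2.4588, 9.1763) + 10.8 * (0.3420, 0.9397) = (2.4588 + 3.6938, 9.1763 + 10.1487) = (6.1526, 19.3250)
link 2: phi[2] = 75 + -5 + 40 = 110 deg
  cos(110 deg) = -0.3420, sin(110 deg) = 0.9397
  joint[3] = (6.1526, 19.3250) + 10 * (-0.3420, 0.9397) = (6.1526 + -3.4202, 19.3250 + 9.3969) = (2.7324, 28.7219)
link 3: phi[3] = 75 + -5 + 40 + 45 = 155 deg
  cos(155 deg) = -0.9063, sin(155 deg) = 0.4226
  joint[4] = (2.7324, 28.7219) + 4.8 * (-0.9063, 0.4226) = (2.7324 + -4.3503, 28.7219 + 2.0286) = (-1.6179, 30.7505)
End effector: (-1.6179, 30.7505)

Answer: -1.6179 30.7505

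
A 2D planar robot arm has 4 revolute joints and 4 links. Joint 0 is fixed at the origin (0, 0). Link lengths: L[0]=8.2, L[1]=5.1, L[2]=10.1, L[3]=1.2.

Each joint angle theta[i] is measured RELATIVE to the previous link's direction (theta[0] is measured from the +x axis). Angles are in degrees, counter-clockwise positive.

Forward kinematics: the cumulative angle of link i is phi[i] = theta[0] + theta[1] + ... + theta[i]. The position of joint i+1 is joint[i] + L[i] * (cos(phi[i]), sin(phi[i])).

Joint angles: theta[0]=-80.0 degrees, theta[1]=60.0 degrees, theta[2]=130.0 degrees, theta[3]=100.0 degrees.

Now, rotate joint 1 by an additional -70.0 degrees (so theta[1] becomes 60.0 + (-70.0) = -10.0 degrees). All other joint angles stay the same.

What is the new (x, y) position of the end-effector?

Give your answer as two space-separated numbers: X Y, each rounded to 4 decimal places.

Answer: 8.2417 -5.9119

Derivation:
joint[0] = (0.0000, 0.0000)  (base)
link 0: phi[0] = -80 = -80 deg
  cos(-80 deg) = 0.1736, sin(-80 deg) = -0.9848
  joint[1] = (0.0000, 0.0000) + 8.2 * (0.1736, -0.9848) = (0.0000 + 1.4239, 0.0000 + -8.0754) = (1.4239, -8.0754)
link 1: phi[1] = -80 + -10 = -90 deg
  cos(-90 deg) = 0.0000, sin(-90 deg) = -1.0000
  joint[2] = (1.4239, -8.0754) + 5.1 * (0.0000, -1.0000) = (1.4239 + 0.0000, -8.0754 + -5.1000) = (1.4239, -13.1754)
link 2: phi[2] = -80 + -10 + 130 = 40 deg
  cos(40 deg) = 0.7660, sin(40 deg) = 0.6428
  joint[3] = (1.4239, -13.1754) + 10.1 * (0.7660, 0.6428) = (1.4239 + 7.7370, -13.1754 + 6.4922) = (9.1610, -6.6833)
link 3: phi[3] = -80 + -10 + 130 + 100 = 140 deg
  cos(140 deg) = -0.7660, sin(140 deg) = 0.6428
  joint[4] = (9.1610, -6.6833) + 1.2 * (-0.7660, 0.6428) = (9.1610 + -0.9193, -6.6833 + 0.7713) = (8.2417, -5.9119)
End effector: (8.2417, -5.9119)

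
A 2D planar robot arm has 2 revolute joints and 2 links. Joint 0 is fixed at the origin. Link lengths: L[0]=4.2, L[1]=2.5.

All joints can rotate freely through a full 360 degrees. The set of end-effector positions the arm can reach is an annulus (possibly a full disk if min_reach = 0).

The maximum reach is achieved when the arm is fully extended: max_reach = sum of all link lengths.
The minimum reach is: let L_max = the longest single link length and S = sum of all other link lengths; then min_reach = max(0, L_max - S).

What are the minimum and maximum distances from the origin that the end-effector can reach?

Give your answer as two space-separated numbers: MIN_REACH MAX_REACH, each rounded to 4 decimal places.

Link lengths: [4.2, 2.5]
max_reach = 4.2 + 2.5 = 6.7
L_max = max([4.2, 2.5]) = 4.2
S (sum of others) = 6.7 - 4.2 = 2.5
min_reach = max(0, 4.2 - 2.5) = max(0, 1.7) = 1.7

Answer: 1.7000 6.7000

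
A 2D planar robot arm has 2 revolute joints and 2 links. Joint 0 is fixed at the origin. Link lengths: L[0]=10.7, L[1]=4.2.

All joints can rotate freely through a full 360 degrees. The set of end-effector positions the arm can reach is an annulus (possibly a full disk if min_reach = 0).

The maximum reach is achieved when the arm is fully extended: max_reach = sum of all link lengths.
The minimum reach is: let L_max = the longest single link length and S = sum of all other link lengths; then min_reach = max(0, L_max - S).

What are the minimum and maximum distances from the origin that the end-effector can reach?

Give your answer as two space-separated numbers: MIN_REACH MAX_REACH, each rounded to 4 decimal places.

Link lengths: [10.7, 4.2]
max_reach = 10.7 + 4.2 = 14.9
L_max = max([10.7, 4.2]) = 10.7
S (sum of others) = 14.9 - 10.7 = 4.2
min_reach = max(0, 10.7 - 4.2) = max(0, 6.5) = 6.5

Answer: 6.5000 14.9000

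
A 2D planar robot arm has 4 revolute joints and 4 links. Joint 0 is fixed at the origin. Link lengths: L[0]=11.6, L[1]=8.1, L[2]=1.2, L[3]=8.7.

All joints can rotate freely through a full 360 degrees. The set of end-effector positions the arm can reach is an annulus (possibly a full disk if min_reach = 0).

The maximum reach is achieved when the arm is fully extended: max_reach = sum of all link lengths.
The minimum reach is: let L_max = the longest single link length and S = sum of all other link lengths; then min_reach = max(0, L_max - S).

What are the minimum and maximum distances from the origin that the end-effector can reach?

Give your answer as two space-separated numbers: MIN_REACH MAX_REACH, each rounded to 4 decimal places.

Answer: 0.0000 29.6000

Derivation:
Link lengths: [11.6, 8.1, 1.2, 8.7]
max_reach = 11.6 + 8.1 + 1.2 + 8.7 = 29.6
L_max = max([11.6, 8.1, 1.2, 8.7]) = 11.6
S (sum of others) = 29.6 - 11.6 = 18
min_reach = max(0, 11.6 - 18) = max(0, -6.4) = 0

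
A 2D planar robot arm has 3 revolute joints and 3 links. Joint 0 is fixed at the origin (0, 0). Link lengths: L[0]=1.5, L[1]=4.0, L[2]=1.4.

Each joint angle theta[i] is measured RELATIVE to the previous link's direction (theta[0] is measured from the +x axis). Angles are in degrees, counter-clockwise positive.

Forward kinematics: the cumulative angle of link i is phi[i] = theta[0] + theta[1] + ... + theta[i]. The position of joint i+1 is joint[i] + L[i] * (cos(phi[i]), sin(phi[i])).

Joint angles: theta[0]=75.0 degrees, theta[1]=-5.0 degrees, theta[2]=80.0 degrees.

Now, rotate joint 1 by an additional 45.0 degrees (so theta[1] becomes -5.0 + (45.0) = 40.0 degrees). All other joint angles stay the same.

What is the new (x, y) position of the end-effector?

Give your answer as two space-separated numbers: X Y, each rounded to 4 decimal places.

Answer: -2.6545 4.7118

Derivation:
joint[0] = (0.0000, 0.0000)  (base)
link 0: phi[0] = 75 = 75 deg
  cos(75 deg) = 0.2588, sin(75 deg) = 0.9659
  joint[1] = (0.0000, 0.0000) + 1.5 * (0.2588, 0.9659) = (0.0000 + 0.3882, 0.0000 + 1.4489) = (0.3882, 1.4489)
link 1: phi[1] = 75 + 40 = 115 deg
  cos(115 deg) = -0.4226, sin(115 deg) = 0.9063
  joint[2] = (0.3882, 1.4489) + 4 * (-0.4226, 0.9063) = (0.3882 + -1.6905, 1.4489 + 3.6252) = (-1.3022, 5.0741)
link 2: phi[2] = 75 + 40 + 80 = 195 deg
  cos(195 deg) = -0.9659, sin(195 deg) = -0.2588
  joint[3] = (-1.3022, 5.0741) + 1.4 * (-0.9659, -0.2588) = (-1.3022 + -1.3523, 5.0741 + -0.3623) = (-2.6545, 4.7118)
End effector: (-2.6545, 4.7118)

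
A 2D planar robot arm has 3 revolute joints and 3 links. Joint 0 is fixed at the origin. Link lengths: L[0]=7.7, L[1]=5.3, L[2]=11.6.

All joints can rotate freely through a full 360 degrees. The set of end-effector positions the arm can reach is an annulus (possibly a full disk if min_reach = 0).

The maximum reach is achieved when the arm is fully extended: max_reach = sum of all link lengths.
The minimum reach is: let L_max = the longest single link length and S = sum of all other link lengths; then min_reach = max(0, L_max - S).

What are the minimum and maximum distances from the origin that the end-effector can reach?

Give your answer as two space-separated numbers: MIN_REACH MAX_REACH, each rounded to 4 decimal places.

Link lengths: [7.7, 5.3, 11.6]
max_reach = 7.7 + 5.3 + 11.6 = 24.6
L_max = max([7.7, 5.3, 11.6]) = 11.6
S (sum of others) = 24.6 - 11.6 = 13
min_reach = max(0, 11.6 - 13) = max(0, -1.4) = 0

Answer: 0.0000 24.6000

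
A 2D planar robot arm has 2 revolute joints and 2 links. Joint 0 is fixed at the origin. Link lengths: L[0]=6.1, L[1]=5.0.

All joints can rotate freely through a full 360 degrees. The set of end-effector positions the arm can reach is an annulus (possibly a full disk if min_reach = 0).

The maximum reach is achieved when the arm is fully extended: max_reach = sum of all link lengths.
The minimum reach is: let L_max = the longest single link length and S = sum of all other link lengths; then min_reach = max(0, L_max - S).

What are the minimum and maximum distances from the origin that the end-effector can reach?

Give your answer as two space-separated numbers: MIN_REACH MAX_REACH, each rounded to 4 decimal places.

Answer: 1.1000 11.1000

Derivation:
Link lengths: [6.1, 5.0]
max_reach = 6.1 + 5 = 11.1
L_max = max([6.1, 5.0]) = 6.1
S (sum of others) = 11.1 - 6.1 = 5
min_reach = max(0, 6.1 - 5) = max(0, 1.1) = 1.1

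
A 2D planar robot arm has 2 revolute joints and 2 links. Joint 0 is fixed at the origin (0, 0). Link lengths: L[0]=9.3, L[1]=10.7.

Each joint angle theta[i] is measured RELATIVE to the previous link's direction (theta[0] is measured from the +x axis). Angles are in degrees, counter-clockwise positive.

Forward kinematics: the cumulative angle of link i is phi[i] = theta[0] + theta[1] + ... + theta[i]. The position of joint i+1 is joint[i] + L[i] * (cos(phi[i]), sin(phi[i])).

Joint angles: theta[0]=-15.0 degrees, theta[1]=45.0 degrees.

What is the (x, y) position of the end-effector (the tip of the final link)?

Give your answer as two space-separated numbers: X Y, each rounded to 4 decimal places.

joint[0] = (0.0000, 0.0000)  (base)
link 0: phi[0] = -15 = -15 deg
  cos(-15 deg) = 0.9659, sin(-15 deg) = -0.2588
  joint[1] = (0.0000, 0.0000) + 9.3 * (0.9659, -0.2588) = (0.0000 + 8.9831, 0.0000 + -2.4070) = (8.9831, -2.4070)
link 1: phi[1] = -15 + 45 = 30 deg
  cos(30 deg) = 0.8660, sin(30 deg) = 0.5000
  joint[2] = (8.9831, -2.4070) + 10.7 * (0.8660, 0.5000) = (8.9831 + 9.2665, -2.4070 + 5.3500) = (18.2496, 2.9430)
End effector: (18.2496, 2.9430)

Answer: 18.2496 2.9430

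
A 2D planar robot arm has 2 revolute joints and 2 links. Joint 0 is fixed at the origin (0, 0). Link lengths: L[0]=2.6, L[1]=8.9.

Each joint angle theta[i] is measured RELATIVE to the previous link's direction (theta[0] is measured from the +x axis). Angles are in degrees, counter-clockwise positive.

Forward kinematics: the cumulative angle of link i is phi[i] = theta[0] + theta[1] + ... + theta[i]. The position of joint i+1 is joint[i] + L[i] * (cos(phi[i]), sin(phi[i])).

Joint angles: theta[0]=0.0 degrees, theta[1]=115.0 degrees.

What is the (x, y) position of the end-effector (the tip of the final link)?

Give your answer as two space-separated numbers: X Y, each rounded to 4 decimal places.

Answer: -1.1613 8.0661

Derivation:
joint[0] = (0.0000, 0.0000)  (base)
link 0: phi[0] = 0 = 0 deg
  cos(0 deg) = 1.0000, sin(0 deg) = 0.0000
  joint[1] = (0.0000, 0.0000) + 2.6 * (1.0000, 0.0000) = (0.0000 + 2.6000, 0.0000 + 0.0000) = (2.6000, 0.0000)
link 1: phi[1] = 0 + 115 = 115 deg
  cos(115 deg) = -0.4226, sin(115 deg) = 0.9063
  joint[2] = (2.6000, 0.0000) + 8.9 * (-0.4226, 0.9063) = (2.6000 + -3.7613, 0.0000 + 8.0661) = (-1.1613, 8.0661)
End effector: (-1.1613, 8.0661)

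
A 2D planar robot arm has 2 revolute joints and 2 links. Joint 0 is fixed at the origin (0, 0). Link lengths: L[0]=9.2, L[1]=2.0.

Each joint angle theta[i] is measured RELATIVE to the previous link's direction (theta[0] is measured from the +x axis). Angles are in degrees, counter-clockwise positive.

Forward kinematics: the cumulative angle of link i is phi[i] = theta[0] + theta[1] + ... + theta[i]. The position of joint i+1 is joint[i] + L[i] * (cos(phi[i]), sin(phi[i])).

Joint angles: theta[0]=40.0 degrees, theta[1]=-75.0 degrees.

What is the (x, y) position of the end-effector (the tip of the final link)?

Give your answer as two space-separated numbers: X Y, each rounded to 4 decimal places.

joint[0] = (0.0000, 0.0000)  (base)
link 0: phi[0] = 40 = 40 deg
  cos(40 deg) = 0.7660, sin(40 deg) = 0.6428
  joint[1] = (0.0000, 0.0000) + 9.2 * (0.7660, 0.6428) = (0.0000 + 7.0476, 0.0000 + 5.9136) = (7.0476, 5.9136)
link 1: phi[1] = 40 + -75 = -35 deg
  cos(-35 deg) = 0.8192, sin(-35 deg) = -0.5736
  joint[2] = (7.0476, 5.9136) + 2 * (0.8192, -0.5736) = (7.0476 + 1.6383, 5.9136 + -1.1472) = (8.6859, 4.7665)
End effector: (8.6859, 4.7665)

Answer: 8.6859 4.7665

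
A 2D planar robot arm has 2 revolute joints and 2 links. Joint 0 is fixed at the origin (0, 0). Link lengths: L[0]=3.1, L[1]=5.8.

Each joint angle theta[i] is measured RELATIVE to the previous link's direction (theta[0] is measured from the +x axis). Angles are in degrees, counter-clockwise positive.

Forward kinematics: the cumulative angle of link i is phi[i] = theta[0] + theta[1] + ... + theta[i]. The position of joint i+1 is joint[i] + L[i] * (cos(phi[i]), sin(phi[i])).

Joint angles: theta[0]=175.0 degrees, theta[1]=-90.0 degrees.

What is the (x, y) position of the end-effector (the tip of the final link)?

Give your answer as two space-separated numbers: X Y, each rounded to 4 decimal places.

joint[0] = (0.0000, 0.0000)  (base)
link 0: phi[0] = 175 = 175 deg
  cos(175 deg) = -0.9962, sin(175 deg) = 0.0872
  joint[1] = (0.0000, 0.0000) + 3.1 * (-0.9962, 0.0872) = (0.0000 + -3.0882, 0.0000 + 0.2702) = (-3.0882, 0.2702)
link 1: phi[1] = 175 + -90 = 85 deg
  cos(85 deg) = 0.0872, sin(85 deg) = 0.9962
  joint[2] = (-3.0882, 0.2702) + 5.8 * (0.0872, 0.9962) = (-3.0882 + 0.5055, 0.2702 + 5.7779) = (-2.5827, 6.0481)
End effector: (-2.5827, 6.0481)

Answer: -2.5827 6.0481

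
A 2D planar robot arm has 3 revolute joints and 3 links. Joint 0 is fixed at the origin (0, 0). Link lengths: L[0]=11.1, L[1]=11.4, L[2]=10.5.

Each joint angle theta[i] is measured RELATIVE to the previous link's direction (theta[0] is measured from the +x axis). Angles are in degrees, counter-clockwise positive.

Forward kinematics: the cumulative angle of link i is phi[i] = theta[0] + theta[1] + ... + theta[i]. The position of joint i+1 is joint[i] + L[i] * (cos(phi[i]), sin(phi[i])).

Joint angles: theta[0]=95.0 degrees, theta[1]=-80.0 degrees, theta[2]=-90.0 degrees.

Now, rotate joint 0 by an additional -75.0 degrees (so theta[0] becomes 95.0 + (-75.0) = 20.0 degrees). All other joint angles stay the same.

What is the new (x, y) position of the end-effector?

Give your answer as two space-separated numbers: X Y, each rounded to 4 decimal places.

joint[0] = (0.0000, 0.0000)  (base)
link 0: phi[0] = 20 = 20 deg
  cos(20 deg) = 0.9397, sin(20 deg) = 0.3420
  joint[1] = (0.0000, 0.0000) + 11.1 * (0.9397, 0.3420) = (0.0000 + 10.4306, 0.0000 + 3.7964) = (10.4306, 3.7964)
link 1: phi[1] = 20 + -80 = -60 deg
  cos(-60 deg) = 0.5000, sin(-60 deg) = -0.8660
  joint[2] = (10.4306, 3.7964) + 11.4 * (0.5000, -0.8660) = (10.4306 + 5.7000, 3.7964 + -9.8727) = (16.1306, -6.0763)
link 2: phi[2] = 20 + -80 + -90 = -150 deg
  cos(-150 deg) = -0.8660, sin(-150 deg) = -0.5000
  joint[3] = (16.1306, -6.0763) + 10.5 * (-0.8660, -0.5000) = (16.1306 + -9.0933, -6.0763 + -5.2500) = (7.0373, -11.3263)
End effector: (7.0373, -11.3263)

Answer: 7.0373 -11.3263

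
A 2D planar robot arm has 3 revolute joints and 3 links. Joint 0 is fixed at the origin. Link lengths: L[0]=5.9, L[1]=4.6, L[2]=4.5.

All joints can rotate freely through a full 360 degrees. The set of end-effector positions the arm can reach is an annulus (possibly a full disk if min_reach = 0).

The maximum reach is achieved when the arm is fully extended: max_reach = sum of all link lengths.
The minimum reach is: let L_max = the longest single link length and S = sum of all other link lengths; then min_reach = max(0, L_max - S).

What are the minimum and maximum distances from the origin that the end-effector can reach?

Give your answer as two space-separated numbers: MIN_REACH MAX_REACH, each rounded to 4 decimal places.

Link lengths: [5.9, 4.6, 4.5]
max_reach = 5.9 + 4.6 + 4.5 = 15
L_max = max([5.9, 4.6, 4.5]) = 5.9
S (sum of others) = 15 - 5.9 = 9.1
min_reach = max(0, 5.9 - 9.1) = max(0, -3.2) = 0

Answer: 0.0000 15.0000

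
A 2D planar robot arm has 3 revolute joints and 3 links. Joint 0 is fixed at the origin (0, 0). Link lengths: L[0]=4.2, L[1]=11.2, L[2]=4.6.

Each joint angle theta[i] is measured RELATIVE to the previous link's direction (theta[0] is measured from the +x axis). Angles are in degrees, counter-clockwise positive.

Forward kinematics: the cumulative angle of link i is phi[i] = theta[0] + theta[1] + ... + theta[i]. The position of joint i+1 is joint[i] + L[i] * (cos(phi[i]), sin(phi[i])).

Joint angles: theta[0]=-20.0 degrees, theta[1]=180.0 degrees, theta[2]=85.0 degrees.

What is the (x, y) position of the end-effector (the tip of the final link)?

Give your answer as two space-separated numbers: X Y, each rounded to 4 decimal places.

Answer: -8.5219 -1.7749

Derivation:
joint[0] = (0.0000, 0.0000)  (base)
link 0: phi[0] = -20 = -20 deg
  cos(-20 deg) = 0.9397, sin(-20 deg) = -0.3420
  joint[1] = (0.0000, 0.0000) + 4.2 * (0.9397, -0.3420) = (0.0000 + 3.9467, 0.0000 + -1.4365) = (3.9467, -1.4365)
link 1: phi[1] = -20 + 180 = 160 deg
  cos(160 deg) = -0.9397, sin(160 deg) = 0.3420
  joint[2] = (3.9467, -1.4365) + 11.2 * (-0.9397, 0.3420) = (3.9467 + -10.5246, -1.4365 + 3.8306) = (-6.5778, 2.3941)
link 2: phi[2] = -20 + 180 + 85 = 245 deg
  cos(245 deg) = -0.4226, sin(245 deg) = -0.9063
  joint[3] = (-6.5778, 2.3941) + 4.6 * (-0.4226, -0.9063) = (-6.5778 + -1.9440, 2.3941 + -4.1690) = (-8.5219, -1.7749)
End effector: (-8.5219, -1.7749)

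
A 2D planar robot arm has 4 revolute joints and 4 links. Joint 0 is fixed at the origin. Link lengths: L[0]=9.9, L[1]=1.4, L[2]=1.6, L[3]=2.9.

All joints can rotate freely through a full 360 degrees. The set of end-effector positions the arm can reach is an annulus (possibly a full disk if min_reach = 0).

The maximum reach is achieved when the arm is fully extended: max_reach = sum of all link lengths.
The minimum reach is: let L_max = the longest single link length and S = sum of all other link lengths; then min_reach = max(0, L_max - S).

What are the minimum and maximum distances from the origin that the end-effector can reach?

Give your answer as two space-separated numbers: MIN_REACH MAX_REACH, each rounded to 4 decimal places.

Link lengths: [9.9, 1.4, 1.6, 2.9]
max_reach = 9.9 + 1.4 + 1.6 + 2.9 = 15.8
L_max = max([9.9, 1.4, 1.6, 2.9]) = 9.9
S (sum of others) = 15.8 - 9.9 = 5.9
min_reach = max(0, 9.9 - 5.9) = max(0, 4) = 4

Answer: 4.0000 15.8000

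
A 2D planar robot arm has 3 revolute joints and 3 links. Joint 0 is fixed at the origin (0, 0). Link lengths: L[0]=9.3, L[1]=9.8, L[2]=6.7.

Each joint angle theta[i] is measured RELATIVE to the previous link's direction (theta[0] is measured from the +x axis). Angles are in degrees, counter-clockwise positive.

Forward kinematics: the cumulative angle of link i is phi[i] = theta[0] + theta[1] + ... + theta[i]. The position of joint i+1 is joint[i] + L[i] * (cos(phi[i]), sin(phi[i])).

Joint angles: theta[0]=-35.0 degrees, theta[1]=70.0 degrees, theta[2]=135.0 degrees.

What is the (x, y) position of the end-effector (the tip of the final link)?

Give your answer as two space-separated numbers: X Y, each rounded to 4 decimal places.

Answer: 9.0476 1.4502

Derivation:
joint[0] = (0.0000, 0.0000)  (base)
link 0: phi[0] = -35 = -35 deg
  cos(-35 deg) = 0.8192, sin(-35 deg) = -0.5736
  joint[1] = (0.0000, 0.0000) + 9.3 * (0.8192, -0.5736) = (0.0000 + 7.6181, 0.0000 + -5.3343) = (7.6181, -5.3343)
link 1: phi[1] = -35 + 70 = 35 deg
  cos(35 deg) = 0.8192, sin(35 deg) = 0.5736
  joint[2] = (7.6181, -5.3343) + 9.8 * (0.8192, 0.5736) = (7.6181 + 8.0277, -5.3343 + 5.6210) = (15.6458, 0.2868)
link 2: phi[2] = -35 + 70 + 135 = 170 deg
  cos(170 deg) = -0.9848, sin(170 deg) = 0.1736
  joint[3] = (15.6458, 0.2868) + 6.7 * (-0.9848, 0.1736) = (15.6458 + -6.5982, 0.2868 + 1.1634) = (9.0476, 1.4502)
End effector: (9.0476, 1.4502)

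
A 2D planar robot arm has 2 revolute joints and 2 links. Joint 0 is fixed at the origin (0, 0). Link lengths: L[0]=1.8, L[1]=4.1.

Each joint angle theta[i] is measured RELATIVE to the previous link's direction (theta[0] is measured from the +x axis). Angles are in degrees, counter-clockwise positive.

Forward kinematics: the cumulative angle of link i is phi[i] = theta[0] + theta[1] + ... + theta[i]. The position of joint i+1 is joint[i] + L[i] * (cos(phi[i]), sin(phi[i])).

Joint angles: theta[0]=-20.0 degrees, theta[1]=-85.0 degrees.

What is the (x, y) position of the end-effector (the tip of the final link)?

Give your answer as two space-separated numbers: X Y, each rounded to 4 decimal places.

joint[0] = (0.0000, 0.0000)  (base)
link 0: phi[0] = -20 = -20 deg
  cos(-20 deg) = 0.9397, sin(-20 deg) = -0.3420
  joint[1] = (0.0000, 0.0000) + 1.8 * (0.9397, -0.3420) = (0.0000 + 1.6914, 0.0000 + -0.6156) = (1.6914, -0.6156)
link 1: phi[1] = -20 + -85 = -105 deg
  cos(-105 deg) = -0.2588, sin(-105 deg) = -0.9659
  joint[2] = (1.6914, -0.6156) + 4.1 * (-0.2588, -0.9659) = (1.6914 + -1.0612, -0.6156 + -3.9603) = (0.6303, -4.5759)
End effector: (0.6303, -4.5759)

Answer: 0.6303 -4.5759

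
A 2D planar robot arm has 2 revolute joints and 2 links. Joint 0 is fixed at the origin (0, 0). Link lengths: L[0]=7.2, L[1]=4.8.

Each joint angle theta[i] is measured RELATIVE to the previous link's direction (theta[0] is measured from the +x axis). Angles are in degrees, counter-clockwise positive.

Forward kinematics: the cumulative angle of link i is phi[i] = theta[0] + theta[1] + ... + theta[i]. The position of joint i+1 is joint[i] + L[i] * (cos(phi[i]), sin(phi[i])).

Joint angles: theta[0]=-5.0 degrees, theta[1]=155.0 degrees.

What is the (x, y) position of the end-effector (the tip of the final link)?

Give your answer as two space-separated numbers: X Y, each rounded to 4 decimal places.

Answer: 3.0157 1.7725

Derivation:
joint[0] = (0.0000, 0.0000)  (base)
link 0: phi[0] = -5 = -5 deg
  cos(-5 deg) = 0.9962, sin(-5 deg) = -0.0872
  joint[1] = (0.0000, 0.0000) + 7.2 * (0.9962, -0.0872) = (0.0000 + 7.1726, 0.0000 + -0.6275) = (7.1726, -0.6275)
link 1: phi[1] = -5 + 155 = 150 deg
  cos(150 deg) = -0.8660, sin(150 deg) = 0.5000
  joint[2] = (7.1726, -0.6275) + 4.8 * (-0.8660, 0.5000) = (7.1726 + -4.1569, -0.6275 + 2.4000) = (3.0157, 1.7725)
End effector: (3.0157, 1.7725)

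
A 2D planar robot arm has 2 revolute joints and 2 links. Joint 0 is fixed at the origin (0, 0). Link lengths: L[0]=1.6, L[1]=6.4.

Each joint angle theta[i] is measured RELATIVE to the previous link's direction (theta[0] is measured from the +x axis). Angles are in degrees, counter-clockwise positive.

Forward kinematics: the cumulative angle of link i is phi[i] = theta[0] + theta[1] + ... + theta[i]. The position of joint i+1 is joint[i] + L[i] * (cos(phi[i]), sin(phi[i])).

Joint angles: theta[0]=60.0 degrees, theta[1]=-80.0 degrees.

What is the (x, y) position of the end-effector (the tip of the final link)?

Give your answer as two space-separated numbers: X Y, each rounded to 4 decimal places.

joint[0] = (0.0000, 0.0000)  (base)
link 0: phi[0] = 60 = 60 deg
  cos(60 deg) = 0.5000, sin(60 deg) = 0.8660
  joint[1] = (0.0000, 0.0000) + 1.6 * (0.5000, 0.8660) = (0.0000 + 0.8000, 0.0000 + 1.3856) = (0.8000, 1.3856)
link 1: phi[1] = 60 + -80 = -20 deg
  cos(-20 deg) = 0.9397, sin(-20 deg) = -0.3420
  joint[2] = (0.8000, 1.3856) + 6.4 * (0.9397, -0.3420) = (0.8000 + 6.0140, 1.3856 + -2.1889) = (6.8140, -0.8033)
End effector: (6.8140, -0.8033)

Answer: 6.8140 -0.8033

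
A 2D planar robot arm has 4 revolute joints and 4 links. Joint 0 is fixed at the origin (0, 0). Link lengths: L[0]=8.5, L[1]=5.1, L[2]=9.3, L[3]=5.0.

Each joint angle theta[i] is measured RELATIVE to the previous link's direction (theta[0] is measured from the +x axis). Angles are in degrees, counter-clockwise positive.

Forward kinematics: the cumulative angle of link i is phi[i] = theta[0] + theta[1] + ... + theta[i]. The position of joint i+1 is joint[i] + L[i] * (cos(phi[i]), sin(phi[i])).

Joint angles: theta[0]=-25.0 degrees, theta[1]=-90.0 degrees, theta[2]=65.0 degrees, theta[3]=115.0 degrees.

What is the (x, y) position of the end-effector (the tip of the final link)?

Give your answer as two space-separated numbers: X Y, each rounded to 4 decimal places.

Answer: 13.6393 -10.8071

Derivation:
joint[0] = (0.0000, 0.0000)  (base)
link 0: phi[0] = -25 = -25 deg
  cos(-25 deg) = 0.9063, sin(-25 deg) = -0.4226
  joint[1] = (0.0000, 0.0000) + 8.5 * (0.9063, -0.4226) = (0.0000 + 7.7036, 0.0000 + -3.5923) = (7.7036, -3.5923)
link 1: phi[1] = -25 + -90 = -115 deg
  cos(-115 deg) = -0.4226, sin(-115 deg) = -0.9063
  joint[2] = (7.7036, -3.5923) + 5.1 * (-0.4226, -0.9063) = (7.7036 + -2.1554, -3.5923 + -4.6222) = (5.5483, -8.2144)
link 2: phi[2] = -25 + -90 + 65 = -50 deg
  cos(-50 deg) = 0.6428, sin(-50 deg) = -0.7660
  joint[3] = (5.5483, -8.2144) + 9.3 * (0.6428, -0.7660) = (5.5483 + 5.9779, -8.2144 + -7.1242) = (11.5262, -15.3386)
link 3: phi[3] = -25 + -90 + 65 + 115 = 65 deg
  cos(65 deg) = 0.4226, sin(65 deg) = 0.9063
  joint[4] = (11.5262, -15.3386) + 5 * (0.4226, 0.9063) = (11.5262 + 2.1131, -15.3386 + 4.5315) = (13.6393, -10.8071)
End effector: (13.6393, -10.8071)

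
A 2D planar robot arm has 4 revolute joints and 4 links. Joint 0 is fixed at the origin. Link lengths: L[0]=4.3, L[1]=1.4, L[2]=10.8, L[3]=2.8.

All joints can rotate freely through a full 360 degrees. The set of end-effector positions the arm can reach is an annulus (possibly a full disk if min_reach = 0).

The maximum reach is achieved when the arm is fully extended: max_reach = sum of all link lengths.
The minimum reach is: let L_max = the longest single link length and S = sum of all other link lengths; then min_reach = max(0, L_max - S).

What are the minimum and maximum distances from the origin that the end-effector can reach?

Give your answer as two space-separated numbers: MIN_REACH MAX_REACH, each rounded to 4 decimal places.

Answer: 2.3000 19.3000

Derivation:
Link lengths: [4.3, 1.4, 10.8, 2.8]
max_reach = 4.3 + 1.4 + 10.8 + 2.8 = 19.3
L_max = max([4.3, 1.4, 10.8, 2.8]) = 10.8
S (sum of others) = 19.3 - 10.8 = 8.5
min_reach = max(0, 10.8 - 8.5) = max(0, 2.3) = 2.3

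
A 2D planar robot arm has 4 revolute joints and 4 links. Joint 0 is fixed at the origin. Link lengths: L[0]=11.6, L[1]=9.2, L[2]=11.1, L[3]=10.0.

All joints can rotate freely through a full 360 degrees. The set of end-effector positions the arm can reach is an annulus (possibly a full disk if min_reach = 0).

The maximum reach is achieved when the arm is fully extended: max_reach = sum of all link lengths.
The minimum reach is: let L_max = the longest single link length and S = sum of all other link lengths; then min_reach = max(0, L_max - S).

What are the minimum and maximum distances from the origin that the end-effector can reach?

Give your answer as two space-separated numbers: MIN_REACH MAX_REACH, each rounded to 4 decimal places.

Answer: 0.0000 41.9000

Derivation:
Link lengths: [11.6, 9.2, 11.1, 10.0]
max_reach = 11.6 + 9.2 + 11.1 + 10 = 41.9
L_max = max([11.6, 9.2, 11.1, 10.0]) = 11.6
S (sum of others) = 41.9 - 11.6 = 30.3
min_reach = max(0, 11.6 - 30.3) = max(0, -18.7) = 0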